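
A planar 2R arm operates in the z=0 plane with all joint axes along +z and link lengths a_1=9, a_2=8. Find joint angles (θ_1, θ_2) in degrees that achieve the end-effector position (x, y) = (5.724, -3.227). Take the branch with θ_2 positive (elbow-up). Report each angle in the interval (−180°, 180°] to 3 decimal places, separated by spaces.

cos θ_2 = (43.1777−9²−8²)/(2·9·8) = -0.7071; θ_2 = 134.9994° (elbow-up)
β = atan2(-3.2270,5.7240) = -29.4129°; ψ = atan2(5.6569,3.3432) = 59.4171°
θ_1 = β − ψ = -88.8300°

-88.830 134.999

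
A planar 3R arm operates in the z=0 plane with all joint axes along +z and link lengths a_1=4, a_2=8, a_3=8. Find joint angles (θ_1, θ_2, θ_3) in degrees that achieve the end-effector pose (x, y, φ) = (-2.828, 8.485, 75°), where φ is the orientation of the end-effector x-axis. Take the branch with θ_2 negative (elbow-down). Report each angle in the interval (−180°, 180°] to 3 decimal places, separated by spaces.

-62.573 -150.008 -72.418

wrist centre = target − a_3·(cos φ, sin φ) = (-4.8986, 0.7576)
cos θ_2 = (24.5698−4²−8²)/(2·4·8) = -0.8661; θ_2 = -150.0083° (elbow-down)
β = atan2(0.7576,-4.8986) = 171.2085°; ψ = atan2(-3.9990,-2.9288) = -126.2182°
θ_1 = β − ψ = 297.4267°
θ_3 = φ − θ_1 − θ_2 = -72.4184° (wrapped to (-180°,180°])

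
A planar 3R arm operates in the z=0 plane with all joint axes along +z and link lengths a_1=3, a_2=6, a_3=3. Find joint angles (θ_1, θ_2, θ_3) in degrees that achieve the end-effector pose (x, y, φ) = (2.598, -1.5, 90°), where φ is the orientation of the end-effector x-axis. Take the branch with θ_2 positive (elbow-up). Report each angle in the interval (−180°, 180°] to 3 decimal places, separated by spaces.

-150.001 120.001 120.001

wrist centre = target − a_3·(cos φ, sin φ) = (2.5980, -4.5000)
cos θ_2 = (26.9996−3²−6²)/(2·3·6) = -0.5000; θ_2 = 120.0007° (elbow-up)
β = atan2(-4.5000,2.5980) = -60.0007°; ψ = atan2(5.1961,-0.0001) = 90.0007°
θ_1 = β − ψ = -150.0015°
θ_3 = φ − θ_1 − θ_2 = 120.0007° (wrapped to (-180°,180°])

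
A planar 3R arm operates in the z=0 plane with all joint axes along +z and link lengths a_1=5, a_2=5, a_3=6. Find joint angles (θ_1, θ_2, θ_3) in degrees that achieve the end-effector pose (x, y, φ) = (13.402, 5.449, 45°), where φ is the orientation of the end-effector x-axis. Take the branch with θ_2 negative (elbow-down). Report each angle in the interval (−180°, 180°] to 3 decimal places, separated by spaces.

30.008 -45.010 60.002

wrist centre = target − a_3·(cos φ, sin φ) = (9.1594, 1.2064)
cos θ_2 = (85.3492−5²−5²)/(2·5·5) = 0.7070; θ_2 = -45.0100° (elbow-down)
β = atan2(1.2064,9.1594) = 7.5031°; ψ = atan2(-3.5362,8.5349) = -22.5050°
θ_1 = β − ψ = 30.0081°
θ_3 = φ − θ_1 − θ_2 = 60.0019° (wrapped to (-180°,180°])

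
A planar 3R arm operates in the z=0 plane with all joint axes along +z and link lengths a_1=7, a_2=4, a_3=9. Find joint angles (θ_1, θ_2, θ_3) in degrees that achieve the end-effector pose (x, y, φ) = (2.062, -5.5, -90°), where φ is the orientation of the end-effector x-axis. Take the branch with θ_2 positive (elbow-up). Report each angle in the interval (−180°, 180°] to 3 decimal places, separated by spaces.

30.003 150.002 89.996

wrist centre = target − a_3·(cos φ, sin φ) = (2.0620, 3.5000)
cos θ_2 = (16.5018−7²−4²)/(2·7·4) = -0.8660; θ_2 = 150.0015° (elbow-up)
β = atan2(3.5000,2.0620) = 59.4958°; ψ = atan2(1.9999,3.5358) = 29.4929°
θ_1 = β − ψ = 30.0029°
θ_3 = φ − θ_1 − θ_2 = 89.9956° (wrapped to (-180°,180°])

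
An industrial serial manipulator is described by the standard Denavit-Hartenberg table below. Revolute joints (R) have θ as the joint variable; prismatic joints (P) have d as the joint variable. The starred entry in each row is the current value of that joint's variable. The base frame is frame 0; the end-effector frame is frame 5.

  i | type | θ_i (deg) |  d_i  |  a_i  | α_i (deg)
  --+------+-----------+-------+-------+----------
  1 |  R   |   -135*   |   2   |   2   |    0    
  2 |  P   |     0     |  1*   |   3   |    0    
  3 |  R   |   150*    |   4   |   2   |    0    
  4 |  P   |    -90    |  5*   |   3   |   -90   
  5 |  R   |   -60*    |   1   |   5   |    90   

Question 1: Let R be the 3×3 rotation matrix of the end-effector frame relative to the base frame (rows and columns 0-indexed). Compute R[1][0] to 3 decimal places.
-0.483

End-effector x-axis (col 0 of R) = (0.1294,-0.4830,0.8660)
R[1][0] = -0.4830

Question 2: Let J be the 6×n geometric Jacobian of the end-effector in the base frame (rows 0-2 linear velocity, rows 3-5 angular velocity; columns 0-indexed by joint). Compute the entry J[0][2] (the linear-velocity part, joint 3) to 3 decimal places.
4.536

axis z_2 = (0.0000,0.0000,1.0000); lever o_n−o_2 = (4.3213,-4.5361,13.3301)
cross product → J_v[:, 2] = (4.5361,4.3213,-0.0000)
J_ω[:, 2] = z_2
entry J[0][2] = 4.5361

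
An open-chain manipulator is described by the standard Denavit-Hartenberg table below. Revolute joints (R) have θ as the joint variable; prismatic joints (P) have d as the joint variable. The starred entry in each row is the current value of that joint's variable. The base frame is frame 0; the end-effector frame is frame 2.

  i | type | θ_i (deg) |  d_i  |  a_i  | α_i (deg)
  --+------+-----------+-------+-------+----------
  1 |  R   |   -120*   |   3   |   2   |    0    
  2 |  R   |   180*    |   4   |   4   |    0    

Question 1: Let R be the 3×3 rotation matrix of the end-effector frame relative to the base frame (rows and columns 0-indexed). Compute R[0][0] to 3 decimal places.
End-effector x-axis (col 0 of R) = (0.5000,0.8660,0.0000)
R[0][0] = 0.5000

0.500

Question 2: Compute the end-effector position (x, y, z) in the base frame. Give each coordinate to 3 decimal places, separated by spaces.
1.000 1.732 7.000

after link 1: o_1 = (-1.0000, -1.7321, 3.0000)
after link 2: o_2 = (1.0000, 1.7321, 7.0000)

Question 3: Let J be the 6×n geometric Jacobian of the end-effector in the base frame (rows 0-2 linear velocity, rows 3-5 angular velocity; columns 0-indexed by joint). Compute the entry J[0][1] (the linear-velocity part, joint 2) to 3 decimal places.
-3.464

axis z_1 = (0.0000,0.0000,1.0000); lever o_n−o_1 = (2.0000,3.4641,4.0000)
cross product → J_v[:, 1] = (-3.4641,2.0000,0.0000)
J_ω[:, 1] = z_1
entry J[0][1] = -3.4641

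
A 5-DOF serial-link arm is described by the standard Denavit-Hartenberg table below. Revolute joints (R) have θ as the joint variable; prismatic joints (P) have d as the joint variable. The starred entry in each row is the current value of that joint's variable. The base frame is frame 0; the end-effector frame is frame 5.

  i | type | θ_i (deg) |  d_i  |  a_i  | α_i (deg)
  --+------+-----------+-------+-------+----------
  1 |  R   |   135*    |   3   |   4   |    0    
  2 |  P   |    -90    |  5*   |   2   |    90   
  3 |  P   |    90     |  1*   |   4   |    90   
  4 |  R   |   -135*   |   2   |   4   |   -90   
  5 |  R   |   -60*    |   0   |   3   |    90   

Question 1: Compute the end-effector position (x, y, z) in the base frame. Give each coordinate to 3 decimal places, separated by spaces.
after link 1: o_1 = (-2.8284, 2.8284, 3.0000)
after link 2: o_2 = (-1.4142, 4.2426, 8.0000)
after link 3: o_3 = (-0.7071, 3.5355, 12.0000)
after link 4: o_4 = (-1.2929, 6.9497, 9.1716)
after link 5: o_5 = (-0.2058, 9.5369, 8.1109)

-0.206 9.537 8.111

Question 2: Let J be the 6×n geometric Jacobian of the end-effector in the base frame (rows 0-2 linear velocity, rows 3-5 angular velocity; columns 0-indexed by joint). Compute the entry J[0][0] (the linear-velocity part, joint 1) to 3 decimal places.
axis z_0 = ẑ; lever o_n−o_0 = (-0.2058,9.5369,8.1109)
cross product → J_v[:, 0] = (-9.5369,-0.2058,0.0000)
J_ω[:, 0] = z_0
entry J[0][0] = -9.5369

-9.537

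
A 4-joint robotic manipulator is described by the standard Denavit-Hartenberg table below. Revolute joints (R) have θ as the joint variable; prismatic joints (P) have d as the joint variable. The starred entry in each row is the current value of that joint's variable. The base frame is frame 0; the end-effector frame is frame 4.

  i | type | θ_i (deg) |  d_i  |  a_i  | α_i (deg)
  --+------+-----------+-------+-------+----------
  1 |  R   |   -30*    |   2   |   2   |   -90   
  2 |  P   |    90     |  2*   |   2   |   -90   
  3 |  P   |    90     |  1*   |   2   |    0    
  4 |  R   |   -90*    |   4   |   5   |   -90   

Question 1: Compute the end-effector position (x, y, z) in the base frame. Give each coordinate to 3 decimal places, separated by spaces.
-2.598 1.500 -5.000

after link 1: o_1 = (1.7321, -1.0000, 2.0000)
after link 2: o_2 = (2.7321, 0.7321, 0.0000)
after link 3: o_3 = (0.8660, -0.5000, -0.0000)
after link 4: o_4 = (-2.5981, 1.5000, -5.0000)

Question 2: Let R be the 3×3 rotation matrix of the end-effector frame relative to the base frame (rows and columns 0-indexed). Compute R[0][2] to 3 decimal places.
End-effector z-axis (col 2 of R) = (-0.5000,-0.8660,-0.0000)
R[0][2] = -0.5000

-0.500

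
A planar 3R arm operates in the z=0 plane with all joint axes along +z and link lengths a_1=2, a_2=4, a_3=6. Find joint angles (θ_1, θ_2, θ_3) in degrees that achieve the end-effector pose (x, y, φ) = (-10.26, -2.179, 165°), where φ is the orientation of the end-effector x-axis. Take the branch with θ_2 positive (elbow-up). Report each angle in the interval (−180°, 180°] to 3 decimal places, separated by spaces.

wrist centre = target − a_3·(cos φ, sin φ) = (-4.4644, -3.7319)
cos θ_2 = (33.8585−2²−4²)/(2·2·4) = 0.8662; θ_2 = 29.9853° (elbow-up)
β = atan2(-3.7319,-4.4644) = -140.1071°; ψ = atan2(1.9991,5.4646) = 20.0940°
θ_1 = β − ψ = -160.2011°
θ_3 = φ − θ_1 − θ_2 = -64.7842° (wrapped to (-180°,180°])

-160.201 29.985 -64.784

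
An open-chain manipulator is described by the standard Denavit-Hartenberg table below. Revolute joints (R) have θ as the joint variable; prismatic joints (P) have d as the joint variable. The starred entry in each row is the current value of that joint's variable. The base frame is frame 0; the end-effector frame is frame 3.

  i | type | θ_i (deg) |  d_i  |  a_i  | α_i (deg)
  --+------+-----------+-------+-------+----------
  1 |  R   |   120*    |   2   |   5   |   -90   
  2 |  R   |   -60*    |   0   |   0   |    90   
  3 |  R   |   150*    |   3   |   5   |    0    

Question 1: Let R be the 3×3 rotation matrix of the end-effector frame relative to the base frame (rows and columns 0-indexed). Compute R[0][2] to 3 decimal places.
End-effector z-axis (col 2 of R) = (0.4330,-0.7500,0.5000)
R[0][2] = 0.4330

0.433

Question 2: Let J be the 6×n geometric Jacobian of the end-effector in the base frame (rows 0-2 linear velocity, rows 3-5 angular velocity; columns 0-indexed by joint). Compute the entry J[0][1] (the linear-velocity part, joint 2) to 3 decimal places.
axis z_1 = (-0.8660,-0.5000,0.0000); lever o_n−o_1 = (0.2165,-5.3750,-2.2500)
cross product → J_v[:, 1] = (1.1250,-1.9486,4.7631)
J_ω[:, 1] = z_1
entry J[0][1] = 1.1250

1.125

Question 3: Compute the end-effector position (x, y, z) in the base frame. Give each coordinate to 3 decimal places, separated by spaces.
-2.283 -1.045 -0.250

after link 1: o_1 = (-2.5000, 4.3301, 2.0000)
after link 2: o_2 = (-2.5000, 4.3301, 2.0000)
after link 3: o_3 = (-2.2835, -1.0449, -0.2500)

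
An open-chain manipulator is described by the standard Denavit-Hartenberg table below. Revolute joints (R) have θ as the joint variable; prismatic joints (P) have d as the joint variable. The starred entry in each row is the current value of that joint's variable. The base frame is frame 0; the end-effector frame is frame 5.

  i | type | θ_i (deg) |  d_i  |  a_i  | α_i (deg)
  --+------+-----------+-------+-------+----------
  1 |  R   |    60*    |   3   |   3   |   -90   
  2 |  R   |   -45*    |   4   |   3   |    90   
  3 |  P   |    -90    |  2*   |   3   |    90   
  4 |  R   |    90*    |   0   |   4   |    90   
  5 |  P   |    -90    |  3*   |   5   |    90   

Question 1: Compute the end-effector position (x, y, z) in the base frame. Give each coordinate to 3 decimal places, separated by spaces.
after link 1: o_1 = (1.5000, 2.5981, 3.0000)
after link 2: o_2 = (-0.9034, 6.4352, 5.1213)
after link 3: o_3 = (0.9875, 3.7104, 6.5355)
after link 4: o_4 = (-0.4267, 1.2610, 9.3640)
after link 5: o_5 = (3.9392, 2.8228, 12.8995)

3.939 2.823 12.899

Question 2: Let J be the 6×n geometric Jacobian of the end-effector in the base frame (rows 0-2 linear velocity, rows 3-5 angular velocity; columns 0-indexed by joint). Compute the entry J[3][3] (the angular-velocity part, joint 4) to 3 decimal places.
axis z_3 = (-0.3536,-0.6124,-0.7071); lever o_n−o_3 = (2.9516,-0.8876,6.3640)
cross product → J_v[:, 3] = (-4.5248,0.1629,2.1213)
J_ω[:, 3] = z_3
entry J[3][3] = -0.3536

-0.354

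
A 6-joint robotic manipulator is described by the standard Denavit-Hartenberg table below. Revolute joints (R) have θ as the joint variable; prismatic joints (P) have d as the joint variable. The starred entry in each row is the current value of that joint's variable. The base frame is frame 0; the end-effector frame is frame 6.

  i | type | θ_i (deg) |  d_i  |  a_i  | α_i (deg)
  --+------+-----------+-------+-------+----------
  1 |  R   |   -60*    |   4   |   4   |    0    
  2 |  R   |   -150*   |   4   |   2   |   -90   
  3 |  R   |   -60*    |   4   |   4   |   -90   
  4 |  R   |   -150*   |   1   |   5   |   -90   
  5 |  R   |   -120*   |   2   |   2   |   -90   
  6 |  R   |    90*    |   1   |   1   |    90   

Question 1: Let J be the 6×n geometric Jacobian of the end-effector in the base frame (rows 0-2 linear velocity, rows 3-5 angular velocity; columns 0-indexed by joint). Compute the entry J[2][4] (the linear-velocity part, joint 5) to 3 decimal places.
axis z_4 = (-0.6495,-0.6250,0.4330); lever o_n−o_4 = (-2.3403,0.4285,-0.5825)
cross product → J_v[:, 4] = (0.1785,-1.3917,-1.7410)
J_ω[:, 4] = z_4
entry J[2][4] = -1.7410

-1.741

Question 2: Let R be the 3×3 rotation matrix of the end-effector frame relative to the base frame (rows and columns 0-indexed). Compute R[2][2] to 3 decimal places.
-0.058

End-effector z-axis (col 2 of R) = (-0.7120,0.6998,-0.0580)
R[2][2] = -0.0580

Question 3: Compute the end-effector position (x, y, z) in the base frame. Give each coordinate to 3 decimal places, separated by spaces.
-5.929 -7.314 6.632

after link 1: o_1 = (2.0000, -3.4641, 4.0000)
after link 2: o_2 = (0.2679, -2.4641, 8.0000)
after link 3: o_3 = (-3.4641, -4.9282, 11.4641)
after link 4: o_4 = (-3.5891, -7.7428, 7.2141)
after link 5: o_5 = (-6.3122, -7.5933, 7.9641)
after link 6: o_6 = (-5.9294, -7.3143, 6.6316)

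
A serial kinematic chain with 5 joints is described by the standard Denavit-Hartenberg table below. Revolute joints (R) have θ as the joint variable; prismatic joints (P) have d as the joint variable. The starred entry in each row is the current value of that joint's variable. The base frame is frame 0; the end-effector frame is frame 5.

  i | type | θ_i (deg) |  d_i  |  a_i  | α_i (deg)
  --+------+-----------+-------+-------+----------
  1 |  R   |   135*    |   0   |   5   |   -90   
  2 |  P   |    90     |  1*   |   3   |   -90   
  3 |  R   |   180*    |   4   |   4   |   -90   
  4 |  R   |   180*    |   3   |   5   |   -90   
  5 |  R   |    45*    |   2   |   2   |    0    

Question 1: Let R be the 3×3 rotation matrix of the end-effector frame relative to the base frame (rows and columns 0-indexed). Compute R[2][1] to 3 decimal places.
0.707

End-effector y-axis (col 1 of R) = (0.5000,0.5000,0.7071)
R[2][1] = 0.7071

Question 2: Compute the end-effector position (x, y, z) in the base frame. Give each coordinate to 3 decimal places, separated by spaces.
after link 1: o_1 = (-3.5355, 3.5355, 0.0000)
after link 2: o_2 = (-4.2426, 2.8284, -3.0000)
after link 3: o_3 = (-1.4142, 0.0000, 1.0000)
after link 4: o_4 = (-3.5355, -2.1213, -4.0000)
after link 5: o_5 = (-1.1213, -2.5355, -5.4142)

-1.121 -2.536 -5.414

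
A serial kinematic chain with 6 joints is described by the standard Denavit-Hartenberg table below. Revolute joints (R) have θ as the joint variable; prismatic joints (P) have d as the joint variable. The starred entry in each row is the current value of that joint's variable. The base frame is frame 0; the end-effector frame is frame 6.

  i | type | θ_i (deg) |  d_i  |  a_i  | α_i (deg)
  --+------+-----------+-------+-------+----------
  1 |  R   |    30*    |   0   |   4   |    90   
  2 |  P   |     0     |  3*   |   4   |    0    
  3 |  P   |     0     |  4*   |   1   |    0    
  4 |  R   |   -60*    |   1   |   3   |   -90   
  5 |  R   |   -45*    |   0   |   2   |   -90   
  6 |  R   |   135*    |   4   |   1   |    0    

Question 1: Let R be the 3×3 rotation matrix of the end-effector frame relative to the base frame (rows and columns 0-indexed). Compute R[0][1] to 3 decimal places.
End-effector y-axis (col 1 of R) = (0.0638,0.6142,0.7866)
R[0][1] = 0.0638

0.064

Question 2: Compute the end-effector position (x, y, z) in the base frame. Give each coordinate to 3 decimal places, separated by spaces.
after link 1: o_1 = (3.4641, 2.0000, 0.0000)
after link 2: o_2 = (8.4282, 1.4019, 0.0000)
after link 3: o_3 = (11.2942, -1.5622, 0.0000)
after link 4: o_4 = (13.0933, -1.6782, -2.5981)
after link 5: o_5 = (14.4127, -2.5494, -3.8228)
after link 6: o_6 = (13.2264, 0.6090, -6.1929)

13.226 0.609 -6.193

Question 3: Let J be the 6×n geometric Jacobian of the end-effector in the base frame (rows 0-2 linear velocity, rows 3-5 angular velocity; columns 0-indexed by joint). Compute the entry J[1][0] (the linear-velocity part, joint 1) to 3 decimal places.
13.226

axis z_0 = ẑ; lever o_n−o_0 = (13.2264,0.6090,-6.1929)
cross product → J_v[:, 0] = (-0.6090,13.2264,0.0000)
J_ω[:, 0] = z_0
entry J[1][0] = 13.2264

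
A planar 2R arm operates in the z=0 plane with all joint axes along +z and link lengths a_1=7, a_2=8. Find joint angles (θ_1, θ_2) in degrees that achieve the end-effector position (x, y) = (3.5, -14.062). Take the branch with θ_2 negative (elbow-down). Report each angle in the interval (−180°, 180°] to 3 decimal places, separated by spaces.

cos θ_2 = (209.9898−7²−8²)/(2·7·8) = 0.8660; θ_2 = -30.0051° (elbow-down)
β = atan2(-14.0620,3.5000) = -76.0232°; ψ = atan2(-4.0006,13.9278) = -16.0261°
θ_1 = β − ψ = -59.9971°

-59.997 -30.005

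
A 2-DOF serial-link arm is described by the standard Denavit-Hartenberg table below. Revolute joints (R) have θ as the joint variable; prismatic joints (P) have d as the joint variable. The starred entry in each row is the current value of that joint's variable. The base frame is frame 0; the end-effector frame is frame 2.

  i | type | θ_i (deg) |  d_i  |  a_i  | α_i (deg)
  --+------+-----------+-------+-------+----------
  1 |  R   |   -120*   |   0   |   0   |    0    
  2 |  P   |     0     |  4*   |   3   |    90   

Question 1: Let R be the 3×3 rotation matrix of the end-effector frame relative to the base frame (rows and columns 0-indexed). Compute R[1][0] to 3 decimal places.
End-effector x-axis (col 0 of R) = (-0.5000,-0.8660,0.0000)
R[1][0] = -0.8660

-0.866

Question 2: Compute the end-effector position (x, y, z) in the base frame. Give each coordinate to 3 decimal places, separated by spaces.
after link 1: o_1 = (0.0000, 0.0000, 0.0000)
after link 2: o_2 = (-1.5000, -2.5981, 4.0000)

-1.500 -2.598 4.000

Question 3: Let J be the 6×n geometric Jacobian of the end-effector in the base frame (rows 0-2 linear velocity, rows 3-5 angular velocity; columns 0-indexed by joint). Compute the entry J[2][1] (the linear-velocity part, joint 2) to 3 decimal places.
1.000

prismatic axis z_1 = (0.0000,0.0000,1.0000)
J_v[:, 1] = z_1; J_ω[:, 1] = (0,0,0)
entry J[2][1] = 1.0000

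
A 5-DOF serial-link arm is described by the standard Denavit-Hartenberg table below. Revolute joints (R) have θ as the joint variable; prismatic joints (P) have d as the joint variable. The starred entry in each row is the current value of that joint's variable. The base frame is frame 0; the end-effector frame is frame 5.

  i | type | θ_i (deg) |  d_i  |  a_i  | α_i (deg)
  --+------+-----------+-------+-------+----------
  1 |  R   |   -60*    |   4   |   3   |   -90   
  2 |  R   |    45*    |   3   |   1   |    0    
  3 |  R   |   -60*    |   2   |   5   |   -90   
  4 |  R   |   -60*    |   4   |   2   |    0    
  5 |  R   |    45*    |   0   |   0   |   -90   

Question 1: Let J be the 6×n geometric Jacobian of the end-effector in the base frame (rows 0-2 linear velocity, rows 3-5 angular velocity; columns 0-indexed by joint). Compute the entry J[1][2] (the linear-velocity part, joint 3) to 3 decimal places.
2.001

axis z_2 = (0.8660,0.5000,0.0000); lever o_n−o_2 = (6.6475,-4.0496,-2.3108)
cross product → J_v[:, 2] = (-1.1554,2.0012,-6.8308)
J_ω[:, 2] = z_2
entry J[1][2] = 2.0012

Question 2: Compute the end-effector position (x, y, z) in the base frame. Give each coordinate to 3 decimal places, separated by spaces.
after link 1: o_1 = (1.5000, -2.5981, 4.0000)
after link 2: o_2 = (4.4516, -1.7104, 3.2929)
after link 3: o_3 = (8.5985, -4.8930, 4.5870)
after link 4: o_4 = (11.0991, -5.7601, 0.9821)
after link 5: o_5 = (11.0991, -5.7601, 0.9821)

11.099 -5.760 0.982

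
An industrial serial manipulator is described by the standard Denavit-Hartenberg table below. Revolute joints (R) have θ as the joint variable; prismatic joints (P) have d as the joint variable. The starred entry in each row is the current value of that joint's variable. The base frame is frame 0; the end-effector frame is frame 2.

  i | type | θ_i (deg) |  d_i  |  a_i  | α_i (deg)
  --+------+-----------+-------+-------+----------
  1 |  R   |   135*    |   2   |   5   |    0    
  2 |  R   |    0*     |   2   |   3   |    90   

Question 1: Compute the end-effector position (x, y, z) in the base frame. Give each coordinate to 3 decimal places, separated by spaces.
-5.657 5.657 4.000

after link 1: o_1 = (-3.5355, 3.5355, 2.0000)
after link 2: o_2 = (-5.6569, 5.6569, 4.0000)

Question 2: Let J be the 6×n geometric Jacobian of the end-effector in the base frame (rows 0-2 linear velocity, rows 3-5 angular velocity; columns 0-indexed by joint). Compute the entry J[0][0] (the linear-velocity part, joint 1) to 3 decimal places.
axis z_0 = ẑ; lever o_n−o_0 = (-5.6569,5.6569,4.0000)
cross product → J_v[:, 0] = (-5.6569,-5.6569,0.0000)
J_ω[:, 0] = z_0
entry J[0][0] = -5.6569

-5.657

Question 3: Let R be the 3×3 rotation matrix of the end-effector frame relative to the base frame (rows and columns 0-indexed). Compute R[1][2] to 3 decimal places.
End-effector z-axis (col 2 of R) = (0.7071,0.7071,0.0000)
R[1][2] = 0.7071

0.707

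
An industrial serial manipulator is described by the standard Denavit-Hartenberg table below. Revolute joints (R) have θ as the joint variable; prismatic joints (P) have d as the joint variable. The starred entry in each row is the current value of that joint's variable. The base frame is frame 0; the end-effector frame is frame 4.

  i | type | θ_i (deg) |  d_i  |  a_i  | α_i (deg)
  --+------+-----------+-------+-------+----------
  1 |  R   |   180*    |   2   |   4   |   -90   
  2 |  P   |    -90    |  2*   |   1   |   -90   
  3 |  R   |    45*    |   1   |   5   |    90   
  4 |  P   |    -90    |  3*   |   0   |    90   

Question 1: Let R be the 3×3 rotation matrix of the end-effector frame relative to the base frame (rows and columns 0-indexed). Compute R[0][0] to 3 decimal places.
End-effector x-axis (col 0 of R) = (1.0000,-0.0000,0.0000)
R[0][0] = 1.0000

1.000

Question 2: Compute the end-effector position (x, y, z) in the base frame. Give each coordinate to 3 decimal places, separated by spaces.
after link 1: o_1 = (-4.0000, 0.0000, 2.0000)
after link 2: o_2 = (-4.0000, -2.0000, 3.0000)
after link 3: o_3 = (-5.0000, 1.5355, 6.5355)
after link 4: o_4 = (-5.0000, -0.5858, 8.6569)

-5.000 -0.586 8.657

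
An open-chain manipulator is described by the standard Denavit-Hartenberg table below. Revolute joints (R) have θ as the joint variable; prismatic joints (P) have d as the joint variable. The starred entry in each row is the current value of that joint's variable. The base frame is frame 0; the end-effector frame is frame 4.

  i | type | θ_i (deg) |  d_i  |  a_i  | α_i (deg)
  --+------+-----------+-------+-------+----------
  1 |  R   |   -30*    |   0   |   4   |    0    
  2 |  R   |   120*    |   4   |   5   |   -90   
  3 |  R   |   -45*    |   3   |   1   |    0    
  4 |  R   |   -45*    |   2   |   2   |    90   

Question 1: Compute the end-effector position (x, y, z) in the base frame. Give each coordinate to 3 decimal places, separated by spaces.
-1.536 3.707 6.707

after link 1: o_1 = (3.4641, -2.0000, 0.0000)
after link 2: o_2 = (3.4641, 3.0000, 4.0000)
after link 3: o_3 = (0.4641, 3.7071, 4.7071)
after link 4: o_4 = (-1.5359, 3.7071, 6.7071)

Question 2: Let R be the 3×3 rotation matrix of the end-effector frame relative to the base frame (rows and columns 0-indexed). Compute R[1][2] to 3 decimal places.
End-effector z-axis (col 2 of R) = (-0.0000,-1.0000,0.0000)
R[1][2] = -1.0000

-1.000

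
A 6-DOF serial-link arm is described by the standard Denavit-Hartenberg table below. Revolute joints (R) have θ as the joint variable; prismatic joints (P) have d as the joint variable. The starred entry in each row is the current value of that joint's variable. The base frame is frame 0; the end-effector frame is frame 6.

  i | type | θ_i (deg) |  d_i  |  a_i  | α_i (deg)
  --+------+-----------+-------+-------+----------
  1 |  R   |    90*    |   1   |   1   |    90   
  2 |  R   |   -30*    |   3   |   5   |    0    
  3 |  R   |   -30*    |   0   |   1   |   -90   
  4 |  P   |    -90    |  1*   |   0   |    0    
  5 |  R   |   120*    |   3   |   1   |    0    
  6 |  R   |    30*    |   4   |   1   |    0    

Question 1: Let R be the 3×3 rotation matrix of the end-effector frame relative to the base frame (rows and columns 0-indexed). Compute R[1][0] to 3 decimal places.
0.250

End-effector x-axis (col 0 of R) = (-0.8660,0.2500,-0.4330)
R[1][0] = 0.2500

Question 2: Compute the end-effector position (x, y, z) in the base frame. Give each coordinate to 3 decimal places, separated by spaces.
1.634 13.441 0.451

after link 1: o_1 = (0.0000, 1.0000, 1.0000)
after link 2: o_2 = (3.0000, 5.3301, -1.5000)
after link 3: o_3 = (3.0000, 5.8301, -2.3660)
after link 4: o_4 = (3.0000, 6.6962, -1.8660)
after link 5: o_5 = (2.5000, 9.7272, -1.1160)
after link 6: o_6 = (1.6340, 13.4413, 0.4510)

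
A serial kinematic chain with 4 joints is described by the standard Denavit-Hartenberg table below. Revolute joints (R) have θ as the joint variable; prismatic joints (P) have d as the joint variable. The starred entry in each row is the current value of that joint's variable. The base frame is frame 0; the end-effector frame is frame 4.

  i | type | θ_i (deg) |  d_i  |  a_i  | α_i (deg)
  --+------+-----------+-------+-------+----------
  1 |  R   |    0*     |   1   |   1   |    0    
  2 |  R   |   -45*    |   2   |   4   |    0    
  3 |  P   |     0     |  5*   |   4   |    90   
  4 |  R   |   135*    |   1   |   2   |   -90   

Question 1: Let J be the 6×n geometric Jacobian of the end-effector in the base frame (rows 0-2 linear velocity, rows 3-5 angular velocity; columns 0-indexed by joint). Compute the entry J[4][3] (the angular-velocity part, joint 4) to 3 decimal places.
axis z_3 = (-0.7071,-0.7071,0.0000); lever o_n−o_3 = (-1.7071,0.2929,1.4142)
cross product → J_v[:, 3] = (-1.0000,1.0000,-1.4142)
J_ω[:, 3] = z_3
entry J[4][3] = -0.7071

-0.707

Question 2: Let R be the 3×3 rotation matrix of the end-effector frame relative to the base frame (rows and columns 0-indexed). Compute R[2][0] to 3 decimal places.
End-effector x-axis (col 0 of R) = (-0.5000,0.5000,0.7071)
R[2][0] = 0.7071

0.707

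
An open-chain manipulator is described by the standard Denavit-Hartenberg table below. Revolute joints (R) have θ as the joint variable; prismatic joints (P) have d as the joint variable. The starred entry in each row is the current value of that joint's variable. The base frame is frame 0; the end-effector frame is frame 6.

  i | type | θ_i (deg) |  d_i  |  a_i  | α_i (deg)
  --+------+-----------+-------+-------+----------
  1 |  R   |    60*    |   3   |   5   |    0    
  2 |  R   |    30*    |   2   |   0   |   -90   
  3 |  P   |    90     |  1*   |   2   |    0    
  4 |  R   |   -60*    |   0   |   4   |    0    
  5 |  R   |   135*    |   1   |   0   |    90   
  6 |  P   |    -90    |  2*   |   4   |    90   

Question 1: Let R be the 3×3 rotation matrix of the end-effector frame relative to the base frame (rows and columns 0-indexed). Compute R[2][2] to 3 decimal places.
End-effector z-axis (col 2 of R) = (0.0000,0.9659,0.2588)
R[2][2] = 0.2588

0.259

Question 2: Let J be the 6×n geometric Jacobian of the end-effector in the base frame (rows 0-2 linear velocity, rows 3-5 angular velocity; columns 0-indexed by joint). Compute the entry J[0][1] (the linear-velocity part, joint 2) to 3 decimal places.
-3.982

axis z_1 = (0.0000,0.0000,1.0000); lever o_n−o_1 = (2.0000,3.9817,-3.9319)
cross product → J_v[:, 1] = (-3.9817,2.0000,0.0000)
J_ω[:, 1] = z_1
entry J[0][1] = -3.9817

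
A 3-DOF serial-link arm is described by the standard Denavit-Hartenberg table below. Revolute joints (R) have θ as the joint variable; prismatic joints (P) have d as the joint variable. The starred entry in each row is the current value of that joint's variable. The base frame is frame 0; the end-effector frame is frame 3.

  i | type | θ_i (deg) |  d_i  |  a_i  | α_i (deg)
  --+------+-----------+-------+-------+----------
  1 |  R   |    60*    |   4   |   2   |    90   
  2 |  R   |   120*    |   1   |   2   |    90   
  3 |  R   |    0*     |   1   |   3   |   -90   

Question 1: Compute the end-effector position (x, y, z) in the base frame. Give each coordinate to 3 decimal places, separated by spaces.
after link 1: o_1 = (1.0000, 1.7321, 4.0000)
after link 2: o_2 = (1.3660, 0.3660, 5.7321)
after link 3: o_3 = (1.0490, -0.1830, 8.8301)

1.049 -0.183 8.830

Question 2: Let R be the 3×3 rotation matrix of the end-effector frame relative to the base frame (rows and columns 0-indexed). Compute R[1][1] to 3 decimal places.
-0.750

End-effector y-axis (col 1 of R) = (-0.4330,-0.7500,-0.5000)
R[1][1] = -0.7500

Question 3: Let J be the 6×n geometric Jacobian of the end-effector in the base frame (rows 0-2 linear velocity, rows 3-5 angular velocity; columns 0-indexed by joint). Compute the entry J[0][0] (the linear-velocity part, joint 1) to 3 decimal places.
0.183

axis z_0 = ẑ; lever o_n−o_0 = (1.0490,-0.1830,8.8301)
cross product → J_v[:, 0] = (0.1830,1.0490,-0.0000)
J_ω[:, 0] = z_0
entry J[0][0] = 0.1830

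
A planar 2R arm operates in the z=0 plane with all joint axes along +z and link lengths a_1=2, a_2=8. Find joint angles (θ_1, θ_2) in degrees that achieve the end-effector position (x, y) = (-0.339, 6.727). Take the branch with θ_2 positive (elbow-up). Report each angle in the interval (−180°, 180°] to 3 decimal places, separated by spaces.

cos θ_2 = (45.3675−2²−8²)/(2·2·8) = -0.7073; θ_2 = 135.0130° (elbow-up)
β = atan2(6.7270,-0.3390) = 92.8849°; ψ = atan2(5.6556,-3.6581) = 122.8956°
θ_1 = β − ψ = -30.0107°

-30.011 135.013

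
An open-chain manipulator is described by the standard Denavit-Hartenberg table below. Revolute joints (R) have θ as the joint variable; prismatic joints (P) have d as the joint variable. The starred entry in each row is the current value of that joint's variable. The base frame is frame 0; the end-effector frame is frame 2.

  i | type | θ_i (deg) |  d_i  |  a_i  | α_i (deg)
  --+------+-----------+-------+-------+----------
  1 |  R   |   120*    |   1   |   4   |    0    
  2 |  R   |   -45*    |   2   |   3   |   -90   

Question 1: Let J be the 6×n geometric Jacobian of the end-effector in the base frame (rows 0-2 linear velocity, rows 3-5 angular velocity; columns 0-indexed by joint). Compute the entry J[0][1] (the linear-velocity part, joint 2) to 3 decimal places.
-2.898

axis z_1 = (0.0000,0.0000,1.0000); lever o_n−o_1 = (0.7765,2.8978,2.0000)
cross product → J_v[:, 1] = (-2.8978,0.7765,0.0000)
J_ω[:, 1] = z_1
entry J[0][1] = -2.8978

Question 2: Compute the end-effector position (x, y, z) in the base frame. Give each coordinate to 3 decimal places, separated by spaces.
-1.224 6.362 3.000

after link 1: o_1 = (-2.0000, 3.4641, 1.0000)
after link 2: o_2 = (-1.2235, 6.3619, 3.0000)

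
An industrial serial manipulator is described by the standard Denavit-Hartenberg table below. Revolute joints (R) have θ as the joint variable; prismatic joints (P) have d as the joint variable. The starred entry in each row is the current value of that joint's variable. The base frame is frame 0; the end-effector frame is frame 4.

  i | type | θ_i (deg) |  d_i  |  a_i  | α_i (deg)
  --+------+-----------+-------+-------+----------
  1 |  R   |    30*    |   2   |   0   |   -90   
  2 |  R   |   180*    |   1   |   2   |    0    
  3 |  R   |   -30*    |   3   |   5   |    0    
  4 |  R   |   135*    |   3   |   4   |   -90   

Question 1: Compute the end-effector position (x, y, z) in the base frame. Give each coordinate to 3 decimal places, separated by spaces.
-8.085 3.415 3.364

after link 1: o_1 = (0.0000, 0.0000, 2.0000)
after link 2: o_2 = (-2.2321, -0.1340, 2.0000)
after link 3: o_3 = (-7.4821, 0.2990, -0.5000)
after link 4: o_4 = (-8.0855, 3.4148, 3.3637)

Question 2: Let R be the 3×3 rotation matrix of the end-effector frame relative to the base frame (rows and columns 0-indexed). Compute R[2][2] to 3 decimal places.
End-effector z-axis (col 2 of R) = (0.8365,0.4830,-0.2588)
R[2][2] = -0.2588

-0.259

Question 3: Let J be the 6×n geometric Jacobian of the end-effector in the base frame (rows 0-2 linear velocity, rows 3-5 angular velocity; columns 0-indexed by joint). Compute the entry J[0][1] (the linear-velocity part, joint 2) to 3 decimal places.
1.181

axis z_1 = (-0.5000,0.8660,0.0000); lever o_n−o_1 = (-8.0855,3.4148,1.3637)
cross product → J_v[:, 1] = (1.1810,0.6819,5.2949)
J_ω[:, 1] = z_1
entry J[0][1] = 1.1810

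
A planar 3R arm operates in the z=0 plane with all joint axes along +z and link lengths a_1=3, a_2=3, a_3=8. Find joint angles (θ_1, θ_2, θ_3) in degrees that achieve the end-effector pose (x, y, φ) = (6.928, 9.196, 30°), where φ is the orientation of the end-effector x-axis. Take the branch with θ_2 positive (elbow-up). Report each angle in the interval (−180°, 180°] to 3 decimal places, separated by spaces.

wrist centre = target − a_3·(cos φ, sin φ) = (-0.0002, 5.1960)
cos θ_2 = (26.9984−3²−3²)/(2·3·3) = 0.4999; θ_2 = 60.0058° (elbow-up)
β = atan2(5.1960,-0.0002) = 90.0022°; ψ = atan2(2.5982,4.4997) = 30.0029°
θ_1 = β − ψ = 59.9993°
θ_3 = φ − θ_1 − θ_2 = -90.0052° (wrapped to (-180°,180°])

59.999 60.006 -90.005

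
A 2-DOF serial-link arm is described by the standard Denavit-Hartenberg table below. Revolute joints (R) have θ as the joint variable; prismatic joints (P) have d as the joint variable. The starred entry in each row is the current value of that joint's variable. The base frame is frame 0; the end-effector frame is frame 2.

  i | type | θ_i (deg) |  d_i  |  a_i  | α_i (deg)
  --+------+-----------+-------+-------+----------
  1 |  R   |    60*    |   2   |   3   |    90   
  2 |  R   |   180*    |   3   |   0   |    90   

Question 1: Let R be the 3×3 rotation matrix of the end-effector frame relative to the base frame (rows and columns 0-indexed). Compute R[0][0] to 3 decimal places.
End-effector x-axis (col 0 of R) = (-0.5000,-0.8660,0.0000)
R[0][0] = -0.5000

-0.500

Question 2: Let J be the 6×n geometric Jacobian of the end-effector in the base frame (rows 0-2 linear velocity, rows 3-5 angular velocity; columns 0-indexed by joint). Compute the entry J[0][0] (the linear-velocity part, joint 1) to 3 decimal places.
axis z_0 = ẑ; lever o_n−o_0 = (4.0981,1.0981,2.0000)
cross product → J_v[:, 0] = (-1.0981,4.0981,0.0000)
J_ω[:, 0] = z_0
entry J[0][0] = -1.0981

-1.098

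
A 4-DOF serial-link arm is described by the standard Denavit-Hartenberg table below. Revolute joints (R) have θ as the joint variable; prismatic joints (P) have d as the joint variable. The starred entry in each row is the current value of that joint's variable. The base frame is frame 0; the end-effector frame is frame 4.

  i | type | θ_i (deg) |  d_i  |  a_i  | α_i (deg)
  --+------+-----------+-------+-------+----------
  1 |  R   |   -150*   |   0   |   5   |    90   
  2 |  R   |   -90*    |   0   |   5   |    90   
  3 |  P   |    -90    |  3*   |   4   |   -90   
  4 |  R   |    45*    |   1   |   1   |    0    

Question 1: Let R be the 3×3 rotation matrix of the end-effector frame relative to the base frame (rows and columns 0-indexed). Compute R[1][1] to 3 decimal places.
End-effector y-axis (col 1 of R) = (-0.9659,0.2588,0.0000)
R[1][1] = 0.2588

0.259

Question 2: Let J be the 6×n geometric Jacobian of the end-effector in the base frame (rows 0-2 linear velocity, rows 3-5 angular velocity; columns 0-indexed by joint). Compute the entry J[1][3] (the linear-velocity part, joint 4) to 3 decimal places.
axis z_3 = (-0.0000,0.0000,-1.0000); lever o_n−o_3 = (-0.2588,-0.9659,-1.0000)
cross product → J_v[:, 3] = (-0.9659,0.2588,0.0000)
J_ω[:, 3] = z_3
entry J[1][3] = 0.2588

0.259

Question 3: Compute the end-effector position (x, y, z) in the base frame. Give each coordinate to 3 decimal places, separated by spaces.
0.009 -5.430 -6.000

after link 1: o_1 = (-4.3301, -2.5000, 0.0000)
after link 2: o_2 = (-4.3301, -2.5000, -5.0000)
after link 3: o_3 = (0.2679, -4.4641, -5.0000)
after link 4: o_4 = (0.0091, -5.4300, -6.0000)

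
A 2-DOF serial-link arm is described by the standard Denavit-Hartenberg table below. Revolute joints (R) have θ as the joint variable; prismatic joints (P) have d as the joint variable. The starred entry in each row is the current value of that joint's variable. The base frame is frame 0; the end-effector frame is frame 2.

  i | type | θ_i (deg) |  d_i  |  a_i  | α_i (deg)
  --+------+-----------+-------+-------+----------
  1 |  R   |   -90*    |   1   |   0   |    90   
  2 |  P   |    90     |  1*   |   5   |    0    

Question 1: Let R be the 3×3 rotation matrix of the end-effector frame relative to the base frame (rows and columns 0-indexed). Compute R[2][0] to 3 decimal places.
1.000

End-effector x-axis (col 0 of R) = (0.0000,-0.0000,1.0000)
R[2][0] = 1.0000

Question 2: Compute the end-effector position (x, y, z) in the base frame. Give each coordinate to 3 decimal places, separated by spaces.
-1.000 -0.000 6.000

after link 1: o_1 = (0.0000, 0.0000, 1.0000)
after link 2: o_2 = (-1.0000, -0.0000, 6.0000)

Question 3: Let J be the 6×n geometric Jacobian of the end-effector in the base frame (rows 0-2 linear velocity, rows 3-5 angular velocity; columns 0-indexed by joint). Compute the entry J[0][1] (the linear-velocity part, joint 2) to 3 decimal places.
prismatic axis z_1 = (-1.0000,-0.0000,0.0000)
J_v[:, 1] = z_1; J_ω[:, 1] = (0,0,0)
entry J[0][1] = -1.0000

-1.000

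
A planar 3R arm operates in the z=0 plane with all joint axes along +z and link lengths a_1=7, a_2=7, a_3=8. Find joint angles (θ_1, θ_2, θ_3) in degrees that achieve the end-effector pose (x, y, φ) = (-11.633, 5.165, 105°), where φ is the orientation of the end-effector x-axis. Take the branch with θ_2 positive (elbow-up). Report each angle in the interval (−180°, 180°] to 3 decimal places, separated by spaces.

150.003 89.996 -134.999

wrist centre = target − a_3·(cos φ, sin φ) = (-9.5624, -2.5624)
cos θ_2 = (98.0063−7²−7²)/(2·7·7) = 0.0001; θ_2 = 89.9963° (elbow-up)
β = atan2(-2.5624,-9.5624) = -164.9991°; ψ = atan2(7.0000,7.0005) = 44.9981°
θ_1 = β − ψ = -209.9973°
θ_3 = φ − θ_1 − θ_2 = -134.9990° (wrapped to (-180°,180°])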